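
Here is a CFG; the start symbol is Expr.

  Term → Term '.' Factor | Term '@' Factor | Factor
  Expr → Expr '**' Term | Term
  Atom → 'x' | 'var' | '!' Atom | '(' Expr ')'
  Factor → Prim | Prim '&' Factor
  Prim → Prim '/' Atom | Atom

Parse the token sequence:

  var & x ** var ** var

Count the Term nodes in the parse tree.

3

[Expr [Expr [Expr [Term [Factor [Prim [Atom var]] & [Factor [Prim [Atom x]]]]]] ** [Term [Factor [Prim [Atom var]]]]] ** [Term [Factor [Prim [Atom var]]]]]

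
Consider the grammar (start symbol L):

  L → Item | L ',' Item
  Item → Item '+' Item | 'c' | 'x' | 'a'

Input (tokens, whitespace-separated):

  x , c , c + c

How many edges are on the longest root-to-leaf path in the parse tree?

[L [L [L [Item x]] , [Item c]] , [Item [Item c] + [Item c]]]

4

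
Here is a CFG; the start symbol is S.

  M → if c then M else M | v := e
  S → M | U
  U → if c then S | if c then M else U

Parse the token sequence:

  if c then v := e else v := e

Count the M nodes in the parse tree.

[S [M if c then [M v := e] else [M v := e]]]

3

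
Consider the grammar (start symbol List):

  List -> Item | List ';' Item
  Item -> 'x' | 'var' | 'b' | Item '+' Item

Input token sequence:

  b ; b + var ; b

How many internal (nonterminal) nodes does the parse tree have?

[List [List [List [Item b]] ; [Item [Item b] + [Item var]]] ; [Item b]]

8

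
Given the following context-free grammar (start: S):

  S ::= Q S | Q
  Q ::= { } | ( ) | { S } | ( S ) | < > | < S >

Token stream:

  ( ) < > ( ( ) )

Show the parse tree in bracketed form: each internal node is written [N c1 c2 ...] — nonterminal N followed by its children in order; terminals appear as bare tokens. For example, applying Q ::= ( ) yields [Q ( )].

[S [Q ( )] [S [Q < >] [S [Q ( [S [Q ( )]] )]]]]

S
Q S
( ) S
( ) Q S
( ) < > S
( ) < > Q
( ) < > ( S )
( ) < > ( Q )
( ) < > ( ( ) )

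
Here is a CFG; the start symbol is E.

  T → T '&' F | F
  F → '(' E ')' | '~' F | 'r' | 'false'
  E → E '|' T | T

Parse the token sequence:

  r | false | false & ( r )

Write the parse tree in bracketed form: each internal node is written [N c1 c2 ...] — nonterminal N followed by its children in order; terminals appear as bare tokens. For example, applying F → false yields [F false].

E
E | T
E | T | T
T | T | T
F | T | T
r | T | T
r | F | T
r | false | T
r | false | T & F
r | false | F & F
r | false | false & F
r | false | false & ( E )
r | false | false & ( T )
r | false | false & ( F )
r | false | false & ( r )

[E [E [E [T [F r]]] | [T [F false]]] | [T [T [F false]] & [F ( [E [T [F r]]] )]]]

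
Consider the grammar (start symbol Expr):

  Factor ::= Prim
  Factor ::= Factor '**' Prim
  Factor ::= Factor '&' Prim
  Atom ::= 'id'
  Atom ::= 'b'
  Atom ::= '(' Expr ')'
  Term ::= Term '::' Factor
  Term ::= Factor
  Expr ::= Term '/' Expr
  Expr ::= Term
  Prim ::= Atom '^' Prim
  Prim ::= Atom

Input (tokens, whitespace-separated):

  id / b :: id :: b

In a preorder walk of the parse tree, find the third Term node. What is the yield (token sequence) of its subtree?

b :: id

[Expr [Term [Factor [Prim [Atom id]]]] / [Expr [Term [Term [Term [Factor [Prim [Atom b]]]] :: [Factor [Prim [Atom id]]]] :: [Factor [Prim [Atom b]]]]]]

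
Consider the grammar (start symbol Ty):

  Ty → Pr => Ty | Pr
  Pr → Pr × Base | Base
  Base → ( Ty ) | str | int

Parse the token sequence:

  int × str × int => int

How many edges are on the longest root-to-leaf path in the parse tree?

5

[Ty [Pr [Pr [Pr [Base int]] × [Base str]] × [Base int]] => [Ty [Pr [Base int]]]]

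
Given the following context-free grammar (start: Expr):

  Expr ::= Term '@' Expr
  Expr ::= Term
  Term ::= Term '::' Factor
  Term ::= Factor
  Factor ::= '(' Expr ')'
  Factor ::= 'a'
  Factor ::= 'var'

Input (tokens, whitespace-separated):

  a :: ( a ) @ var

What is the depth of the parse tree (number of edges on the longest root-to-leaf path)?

[Expr [Term [Term [Factor a]] :: [Factor ( [Expr [Term [Factor a]]] )]] @ [Expr [Term [Factor var]]]]

6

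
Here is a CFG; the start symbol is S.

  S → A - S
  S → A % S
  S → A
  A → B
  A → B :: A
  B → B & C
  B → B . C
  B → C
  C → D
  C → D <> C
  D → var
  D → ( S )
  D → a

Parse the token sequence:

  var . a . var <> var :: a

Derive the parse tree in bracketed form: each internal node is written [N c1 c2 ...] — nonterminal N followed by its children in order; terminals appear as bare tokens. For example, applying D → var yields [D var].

[S [A [B [B [B [C [D var]]] . [C [D a]]] . [C [D var] <> [C [D var]]]] :: [A [B [C [D a]]]]]]

S
A
B :: A
B . C :: A
B . C . C :: A
C . C . C :: A
D . C . C :: A
var . C . C :: A
var . D . C :: A
var . a . C :: A
var . a . D <> C :: A
var . a . var <> C :: A
var . a . var <> D :: A
var . a . var <> var :: A
var . a . var <> var :: B
var . a . var <> var :: C
var . a . var <> var :: D
var . a . var <> var :: a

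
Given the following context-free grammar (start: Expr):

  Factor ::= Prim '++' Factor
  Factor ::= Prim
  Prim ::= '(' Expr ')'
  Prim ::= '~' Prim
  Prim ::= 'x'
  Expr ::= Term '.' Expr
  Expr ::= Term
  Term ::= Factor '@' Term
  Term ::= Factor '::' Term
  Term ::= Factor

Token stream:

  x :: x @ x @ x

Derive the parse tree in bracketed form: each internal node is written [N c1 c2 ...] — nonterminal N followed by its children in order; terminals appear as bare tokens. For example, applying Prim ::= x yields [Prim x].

Expr
Term
Factor :: Term
Prim :: Term
x :: Term
x :: Factor @ Term
x :: Prim @ Term
x :: x @ Term
x :: x @ Factor @ Term
x :: x @ Prim @ Term
x :: x @ x @ Term
x :: x @ x @ Factor
x :: x @ x @ Prim
x :: x @ x @ x

[Expr [Term [Factor [Prim x]] :: [Term [Factor [Prim x]] @ [Term [Factor [Prim x]] @ [Term [Factor [Prim x]]]]]]]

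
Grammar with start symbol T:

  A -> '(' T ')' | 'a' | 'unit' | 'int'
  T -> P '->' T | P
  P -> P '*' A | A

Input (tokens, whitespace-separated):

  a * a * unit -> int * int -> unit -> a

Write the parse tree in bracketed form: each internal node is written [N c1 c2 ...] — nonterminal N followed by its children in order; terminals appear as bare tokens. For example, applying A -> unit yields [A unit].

[T [P [P [P [A a]] * [A a]] * [A unit]] -> [T [P [P [A int]] * [A int]] -> [T [P [A unit]] -> [T [P [A a]]]]]]

T
P -> T
P * A -> T
P * A * A -> T
A * A * A -> T
a * A * A -> T
a * a * A -> T
a * a * unit -> T
a * a * unit -> P -> T
a * a * unit -> P * A -> T
a * a * unit -> A * A -> T
a * a * unit -> int * A -> T
a * a * unit -> int * int -> T
a * a * unit -> int * int -> P -> T
a * a * unit -> int * int -> A -> T
a * a * unit -> int * int -> unit -> T
a * a * unit -> int * int -> unit -> P
a * a * unit -> int * int -> unit -> A
a * a * unit -> int * int -> unit -> a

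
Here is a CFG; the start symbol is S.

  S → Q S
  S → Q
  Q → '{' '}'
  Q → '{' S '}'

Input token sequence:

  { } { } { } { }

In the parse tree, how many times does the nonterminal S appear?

[S [Q { }] [S [Q { }] [S [Q { }] [S [Q { }]]]]]

4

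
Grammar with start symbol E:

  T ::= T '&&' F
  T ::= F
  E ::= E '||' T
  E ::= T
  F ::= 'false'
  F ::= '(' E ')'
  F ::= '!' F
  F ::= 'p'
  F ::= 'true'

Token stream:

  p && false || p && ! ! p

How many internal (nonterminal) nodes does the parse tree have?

[E [E [T [T [F p]] && [F false]]] || [T [T [F p]] && [F ! [F ! [F p]]]]]

12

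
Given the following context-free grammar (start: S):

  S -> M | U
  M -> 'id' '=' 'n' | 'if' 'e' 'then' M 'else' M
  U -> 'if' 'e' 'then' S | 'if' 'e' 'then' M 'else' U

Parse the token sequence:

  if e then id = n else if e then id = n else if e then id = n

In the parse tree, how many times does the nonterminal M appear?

[S [U if e then [M id = n] else [U if e then [M id = n] else [U if e then [S [M id = n]]]]]]

3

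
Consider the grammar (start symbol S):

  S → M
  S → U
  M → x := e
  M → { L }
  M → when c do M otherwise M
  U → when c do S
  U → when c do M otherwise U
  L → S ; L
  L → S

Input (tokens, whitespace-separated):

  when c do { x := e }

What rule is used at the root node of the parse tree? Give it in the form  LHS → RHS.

S → U

[S [U when c do [S [M { [L [S [M x := e]]] }]]]]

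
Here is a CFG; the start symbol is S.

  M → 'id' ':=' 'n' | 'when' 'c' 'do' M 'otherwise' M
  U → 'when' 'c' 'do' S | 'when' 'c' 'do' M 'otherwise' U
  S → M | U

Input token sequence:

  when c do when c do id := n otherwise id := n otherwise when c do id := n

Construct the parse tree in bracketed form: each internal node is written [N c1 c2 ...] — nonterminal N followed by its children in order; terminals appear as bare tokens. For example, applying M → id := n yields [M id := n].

[S [U when c do [M when c do [M id := n] otherwise [M id := n]] otherwise [U when c do [S [M id := n]]]]]

S
U
when c do M otherwise U
when c do when c do M otherwise M otherwise U
when c do when c do id := n otherwise M otherwise U
when c do when c do id := n otherwise id := n otherwise U
when c do when c do id := n otherwise id := n otherwise when c do S
when c do when c do id := n otherwise id := n otherwise when c do M
when c do when c do id := n otherwise id := n otherwise when c do id := n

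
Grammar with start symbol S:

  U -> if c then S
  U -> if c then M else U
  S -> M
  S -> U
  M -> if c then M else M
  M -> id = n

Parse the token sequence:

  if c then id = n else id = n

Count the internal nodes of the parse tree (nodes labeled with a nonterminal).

4

[S [M if c then [M id = n] else [M id = n]]]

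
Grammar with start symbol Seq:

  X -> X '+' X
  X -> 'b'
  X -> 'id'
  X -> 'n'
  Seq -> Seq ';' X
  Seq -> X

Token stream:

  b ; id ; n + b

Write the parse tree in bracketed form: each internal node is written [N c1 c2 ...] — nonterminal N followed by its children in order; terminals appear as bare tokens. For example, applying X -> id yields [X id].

Seq
Seq ; X
Seq ; X ; X
X ; X ; X
b ; X ; X
b ; id ; X
b ; id ; X + X
b ; id ; n + X
b ; id ; n + b

[Seq [Seq [Seq [X b]] ; [X id]] ; [X [X n] + [X b]]]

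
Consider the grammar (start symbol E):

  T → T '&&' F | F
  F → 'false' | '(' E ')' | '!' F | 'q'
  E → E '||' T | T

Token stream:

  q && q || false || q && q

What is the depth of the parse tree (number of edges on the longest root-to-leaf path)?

[E [E [E [T [T [F q]] && [F q]]] || [T [F false]]] || [T [T [F q]] && [F q]]]

6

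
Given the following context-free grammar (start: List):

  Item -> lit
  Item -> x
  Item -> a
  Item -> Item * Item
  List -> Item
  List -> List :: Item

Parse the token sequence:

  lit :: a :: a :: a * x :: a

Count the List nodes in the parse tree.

[List [List [List [List [List [Item lit]] :: [Item a]] :: [Item a]] :: [Item [Item a] * [Item x]]] :: [Item a]]

5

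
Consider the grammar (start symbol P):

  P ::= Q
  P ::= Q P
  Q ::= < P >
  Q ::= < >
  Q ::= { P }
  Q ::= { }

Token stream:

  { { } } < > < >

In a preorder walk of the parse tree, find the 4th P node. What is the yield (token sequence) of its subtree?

[P [Q { [P [Q { }]] }] [P [Q < >] [P [Q < >]]]]

< >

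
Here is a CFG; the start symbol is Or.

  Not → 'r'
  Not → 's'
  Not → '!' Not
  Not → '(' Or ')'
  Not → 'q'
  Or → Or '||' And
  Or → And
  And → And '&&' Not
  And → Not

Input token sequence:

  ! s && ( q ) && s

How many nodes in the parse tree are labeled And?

[Or [And [And [And [Not ! [Not s]]] && [Not ( [Or [And [Not q]]] )]] && [Not s]]]

4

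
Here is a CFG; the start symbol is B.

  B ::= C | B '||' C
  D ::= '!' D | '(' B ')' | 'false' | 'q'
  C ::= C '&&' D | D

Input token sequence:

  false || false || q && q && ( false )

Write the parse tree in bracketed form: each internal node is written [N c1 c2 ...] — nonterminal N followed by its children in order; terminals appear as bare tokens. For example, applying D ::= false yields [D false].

B
B || C
B || C || C
C || C || C
D || C || C
false || C || C
false || D || C
false || false || C
false || false || C && D
false || false || C && D && D
false || false || D && D && D
false || false || q && D && D
false || false || q && q && D
false || false || q && q && ( B )
false || false || q && q && ( C )
false || false || q && q && ( D )
false || false || q && q && ( false )

[B [B [B [C [D false]]] || [C [D false]]] || [C [C [C [D q]] && [D q]] && [D ( [B [C [D false]]] )]]]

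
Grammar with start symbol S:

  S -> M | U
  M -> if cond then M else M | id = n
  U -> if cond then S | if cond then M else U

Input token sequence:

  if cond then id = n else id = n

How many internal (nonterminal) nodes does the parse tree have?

4

[S [M if cond then [M id = n] else [M id = n]]]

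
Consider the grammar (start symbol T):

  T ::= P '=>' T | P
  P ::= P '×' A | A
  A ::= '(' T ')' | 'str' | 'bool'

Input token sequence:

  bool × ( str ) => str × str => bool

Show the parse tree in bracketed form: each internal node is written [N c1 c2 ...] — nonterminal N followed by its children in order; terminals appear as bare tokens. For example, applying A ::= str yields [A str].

T
P => T
P × A => T
A × A => T
bool × A => T
bool × ( T ) => T
bool × ( P ) => T
bool × ( A ) => T
bool × ( str ) => T
bool × ( str ) => P => T
bool × ( str ) => P × A => T
bool × ( str ) => A × A => T
bool × ( str ) => str × A => T
bool × ( str ) => str × str => T
bool × ( str ) => str × str => P
bool × ( str ) => str × str => A
bool × ( str ) => str × str => bool

[T [P [P [A bool]] × [A ( [T [P [A str]]] )]] => [T [P [P [A str]] × [A str]] => [T [P [A bool]]]]]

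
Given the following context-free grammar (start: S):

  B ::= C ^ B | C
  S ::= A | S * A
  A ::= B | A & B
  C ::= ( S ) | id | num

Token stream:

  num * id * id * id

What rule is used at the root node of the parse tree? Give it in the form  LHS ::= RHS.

[S [S [S [S [A [B [C num]]]] * [A [B [C id]]]] * [A [B [C id]]]] * [A [B [C id]]]]

S ::= S * A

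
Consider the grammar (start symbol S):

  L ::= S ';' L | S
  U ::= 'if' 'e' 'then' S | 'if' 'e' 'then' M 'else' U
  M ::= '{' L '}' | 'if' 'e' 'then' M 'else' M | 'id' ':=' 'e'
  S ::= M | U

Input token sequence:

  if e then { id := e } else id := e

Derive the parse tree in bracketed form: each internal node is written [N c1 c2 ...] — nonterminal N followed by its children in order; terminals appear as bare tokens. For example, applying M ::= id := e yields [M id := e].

[S [M if e then [M { [L [S [M id := e]]] }] else [M id := e]]]

S
M
if e then M else M
if e then { L } else M
if e then { S } else M
if e then { M } else M
if e then { id := e } else M
if e then { id := e } else id := e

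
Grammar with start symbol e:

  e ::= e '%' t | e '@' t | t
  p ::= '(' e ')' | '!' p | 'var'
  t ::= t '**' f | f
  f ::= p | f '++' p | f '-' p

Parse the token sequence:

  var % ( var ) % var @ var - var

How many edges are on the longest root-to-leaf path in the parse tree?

10

[e [e [e [e [t [f [p var]]]] % [t [f [p ( [e [t [f [p var]]]] )]]]] % [t [f [p var]]]] @ [t [f [f [p var]] - [p var]]]]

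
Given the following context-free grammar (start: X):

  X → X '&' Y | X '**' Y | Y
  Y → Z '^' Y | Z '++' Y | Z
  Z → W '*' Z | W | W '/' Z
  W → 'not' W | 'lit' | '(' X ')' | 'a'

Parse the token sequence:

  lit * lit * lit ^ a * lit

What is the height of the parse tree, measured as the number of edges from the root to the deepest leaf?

6

[X [Y [Z [W lit] * [Z [W lit] * [Z [W lit]]]] ^ [Y [Z [W a] * [Z [W lit]]]]]]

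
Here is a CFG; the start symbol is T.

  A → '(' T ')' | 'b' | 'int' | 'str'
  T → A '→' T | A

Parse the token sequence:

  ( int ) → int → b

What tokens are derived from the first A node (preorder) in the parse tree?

( int )

[T [A ( [T [A int]] )] → [T [A int] → [T [A b]]]]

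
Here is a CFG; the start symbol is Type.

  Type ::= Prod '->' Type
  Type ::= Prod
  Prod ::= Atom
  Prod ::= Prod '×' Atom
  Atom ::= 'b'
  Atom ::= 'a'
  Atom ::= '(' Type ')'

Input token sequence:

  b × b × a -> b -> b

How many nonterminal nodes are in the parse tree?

[Type [Prod [Prod [Prod [Atom b]] × [Atom b]] × [Atom a]] -> [Type [Prod [Atom b]] -> [Type [Prod [Atom b]]]]]

13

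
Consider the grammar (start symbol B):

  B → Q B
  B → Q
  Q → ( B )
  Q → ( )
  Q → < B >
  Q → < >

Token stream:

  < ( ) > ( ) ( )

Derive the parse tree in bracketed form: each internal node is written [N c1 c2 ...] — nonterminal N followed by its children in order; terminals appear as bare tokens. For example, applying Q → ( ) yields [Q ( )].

B
Q B
< B > B
< Q > B
< ( ) > B
< ( ) > Q B
< ( ) > ( ) B
< ( ) > ( ) Q
< ( ) > ( ) ( )

[B [Q < [B [Q ( )]] >] [B [Q ( )] [B [Q ( )]]]]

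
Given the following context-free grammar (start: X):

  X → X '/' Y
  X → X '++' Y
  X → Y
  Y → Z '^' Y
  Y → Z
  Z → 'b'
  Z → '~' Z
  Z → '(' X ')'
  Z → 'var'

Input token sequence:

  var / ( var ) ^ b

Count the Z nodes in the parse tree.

4

[X [X [Y [Z var]]] / [Y [Z ( [X [Y [Z var]]] )] ^ [Y [Z b]]]]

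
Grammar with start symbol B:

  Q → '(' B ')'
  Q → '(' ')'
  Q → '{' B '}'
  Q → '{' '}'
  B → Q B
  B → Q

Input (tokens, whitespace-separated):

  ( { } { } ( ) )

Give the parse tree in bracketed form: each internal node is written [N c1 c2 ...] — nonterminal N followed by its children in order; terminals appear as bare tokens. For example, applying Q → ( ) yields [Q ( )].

[B [Q ( [B [Q { }] [B [Q { }] [B [Q ( )]]]] )]]

B
Q
( B )
( Q B )
( { } B )
( { } Q B )
( { } { } B )
( { } { } Q )
( { } { } ( ) )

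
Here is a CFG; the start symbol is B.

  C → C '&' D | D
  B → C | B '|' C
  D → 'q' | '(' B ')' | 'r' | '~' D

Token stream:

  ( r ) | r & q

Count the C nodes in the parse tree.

4

[B [B [C [D ( [B [C [D r]]] )]]] | [C [C [D r]] & [D q]]]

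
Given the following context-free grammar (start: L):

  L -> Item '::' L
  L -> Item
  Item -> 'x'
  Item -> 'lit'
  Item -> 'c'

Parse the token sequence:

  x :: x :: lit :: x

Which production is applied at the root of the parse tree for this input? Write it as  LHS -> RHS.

L -> Item '::' L

[L [Item x] :: [L [Item x] :: [L [Item lit] :: [L [Item x]]]]]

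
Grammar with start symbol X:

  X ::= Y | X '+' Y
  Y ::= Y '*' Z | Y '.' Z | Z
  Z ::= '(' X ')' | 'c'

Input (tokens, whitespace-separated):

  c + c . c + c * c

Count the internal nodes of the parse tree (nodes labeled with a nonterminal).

[X [X [X [Y [Z c]]] + [Y [Y [Z c]] . [Z c]]] + [Y [Y [Z c]] * [Z c]]]

13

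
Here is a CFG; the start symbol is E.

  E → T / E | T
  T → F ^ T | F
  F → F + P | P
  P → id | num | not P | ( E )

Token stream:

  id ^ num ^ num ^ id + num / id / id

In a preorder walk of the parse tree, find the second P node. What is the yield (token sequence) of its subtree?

num

[E [T [F [P id]] ^ [T [F [P num]] ^ [T [F [P num]] ^ [T [F [F [P id]] + [P num]]]]]] / [E [T [F [P id]]] / [E [T [F [P id]]]]]]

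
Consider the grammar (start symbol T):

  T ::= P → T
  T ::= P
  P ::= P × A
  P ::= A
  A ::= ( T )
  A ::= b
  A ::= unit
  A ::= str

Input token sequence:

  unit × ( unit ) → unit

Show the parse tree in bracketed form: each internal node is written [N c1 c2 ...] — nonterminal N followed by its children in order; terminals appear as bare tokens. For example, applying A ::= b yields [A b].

[T [P [P [A unit]] × [A ( [T [P [A unit]]] )]] → [T [P [A unit]]]]

T
P → T
P × A → T
A × A → T
unit × A → T
unit × ( T ) → T
unit × ( P ) → T
unit × ( A ) → T
unit × ( unit ) → T
unit × ( unit ) → P
unit × ( unit ) → A
unit × ( unit ) → unit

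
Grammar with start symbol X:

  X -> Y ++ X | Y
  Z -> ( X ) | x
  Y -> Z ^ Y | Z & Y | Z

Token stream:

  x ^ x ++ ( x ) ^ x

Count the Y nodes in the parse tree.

5

[X [Y [Z x] ^ [Y [Z x]]] ++ [X [Y [Z ( [X [Y [Z x]]] )] ^ [Y [Z x]]]]]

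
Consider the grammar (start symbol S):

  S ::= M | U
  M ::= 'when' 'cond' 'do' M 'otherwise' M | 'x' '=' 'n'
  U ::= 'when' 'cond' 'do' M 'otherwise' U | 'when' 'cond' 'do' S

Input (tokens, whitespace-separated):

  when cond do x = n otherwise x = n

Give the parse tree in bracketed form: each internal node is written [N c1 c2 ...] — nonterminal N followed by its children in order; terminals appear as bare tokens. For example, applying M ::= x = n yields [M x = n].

S
M
when cond do M otherwise M
when cond do x = n otherwise M
when cond do x = n otherwise x = n

[S [M when cond do [M x = n] otherwise [M x = n]]]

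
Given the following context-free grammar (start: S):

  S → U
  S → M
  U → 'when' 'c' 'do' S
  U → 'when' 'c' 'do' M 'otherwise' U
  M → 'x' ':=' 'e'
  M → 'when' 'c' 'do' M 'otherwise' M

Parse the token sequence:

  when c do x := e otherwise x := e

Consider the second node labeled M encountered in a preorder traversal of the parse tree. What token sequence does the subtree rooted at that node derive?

[S [M when c do [M x := e] otherwise [M x := e]]]

x := e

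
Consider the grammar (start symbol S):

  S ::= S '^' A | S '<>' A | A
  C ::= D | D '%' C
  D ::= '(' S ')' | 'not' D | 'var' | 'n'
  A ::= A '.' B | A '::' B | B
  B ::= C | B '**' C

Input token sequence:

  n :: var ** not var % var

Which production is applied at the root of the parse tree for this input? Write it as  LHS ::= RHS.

S ::= A

[S [A [A [B [C [D n]]]] :: [B [B [C [D var]]] ** [C [D not [D var]] % [C [D var]]]]]]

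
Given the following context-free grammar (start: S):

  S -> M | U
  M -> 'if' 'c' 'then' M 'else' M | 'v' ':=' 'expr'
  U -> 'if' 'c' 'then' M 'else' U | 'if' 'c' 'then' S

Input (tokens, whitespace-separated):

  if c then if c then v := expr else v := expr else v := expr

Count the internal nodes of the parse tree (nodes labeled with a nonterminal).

6

[S [M if c then [M if c then [M v := expr] else [M v := expr]] else [M v := expr]]]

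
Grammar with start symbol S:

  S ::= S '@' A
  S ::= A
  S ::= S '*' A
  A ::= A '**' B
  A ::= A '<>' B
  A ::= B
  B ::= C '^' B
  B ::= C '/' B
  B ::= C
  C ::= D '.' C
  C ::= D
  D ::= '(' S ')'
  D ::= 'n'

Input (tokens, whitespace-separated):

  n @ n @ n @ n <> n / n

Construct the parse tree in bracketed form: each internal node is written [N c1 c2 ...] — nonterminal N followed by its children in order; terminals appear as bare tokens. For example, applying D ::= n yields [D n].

[S [S [S [S [A [B [C [D n]]]]] @ [A [B [C [D n]]]]] @ [A [B [C [D n]]]]] @ [A [A [B [C [D n]]]] <> [B [C [D n]] / [B [C [D n]]]]]]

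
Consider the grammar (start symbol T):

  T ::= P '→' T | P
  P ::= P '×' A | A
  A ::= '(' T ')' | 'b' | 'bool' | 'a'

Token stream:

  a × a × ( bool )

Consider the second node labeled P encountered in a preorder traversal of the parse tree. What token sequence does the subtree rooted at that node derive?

a × a

[T [P [P [P [A a]] × [A a]] × [A ( [T [P [A bool]]] )]]]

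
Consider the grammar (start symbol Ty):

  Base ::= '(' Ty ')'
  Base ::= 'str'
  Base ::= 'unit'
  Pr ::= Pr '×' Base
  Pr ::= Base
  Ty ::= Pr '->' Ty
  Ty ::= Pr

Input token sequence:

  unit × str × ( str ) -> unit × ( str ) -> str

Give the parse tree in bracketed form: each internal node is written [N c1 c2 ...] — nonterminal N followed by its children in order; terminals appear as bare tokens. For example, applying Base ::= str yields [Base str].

Ty
Pr -> Ty
Pr × Base -> Ty
Pr × Base × Base -> Ty
Base × Base × Base -> Ty
unit × Base × Base -> Ty
unit × str × Base -> Ty
unit × str × ( Ty ) -> Ty
unit × str × ( Pr ) -> Ty
unit × str × ( Base ) -> Ty
unit × str × ( str ) -> Ty
unit × str × ( str ) -> Pr -> Ty
unit × str × ( str ) -> Pr × Base -> Ty
unit × str × ( str ) -> Base × Base -> Ty
unit × str × ( str ) -> unit × Base -> Ty
unit × str × ( str ) -> unit × ( Ty ) -> Ty
unit × str × ( str ) -> unit × ( Pr ) -> Ty
unit × str × ( str ) -> unit × ( Base ) -> Ty
unit × str × ( str ) -> unit × ( str ) -> Ty
unit × str × ( str ) -> unit × ( str ) -> Pr
unit × str × ( str ) -> unit × ( str ) -> Base
unit × str × ( str ) -> unit × ( str ) -> str

[Ty [Pr [Pr [Pr [Base unit]] × [Base str]] × [Base ( [Ty [Pr [Base str]]] )]] -> [Ty [Pr [Pr [Base unit]] × [Base ( [Ty [Pr [Base str]]] )]] -> [Ty [Pr [Base str]]]]]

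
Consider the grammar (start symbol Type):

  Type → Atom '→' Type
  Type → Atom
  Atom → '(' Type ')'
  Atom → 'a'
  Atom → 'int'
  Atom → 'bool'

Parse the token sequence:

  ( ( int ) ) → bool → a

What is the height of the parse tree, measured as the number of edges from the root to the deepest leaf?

[Type [Atom ( [Type [Atom ( [Type [Atom int]] )]] )] → [Type [Atom bool] → [Type [Atom a]]]]

6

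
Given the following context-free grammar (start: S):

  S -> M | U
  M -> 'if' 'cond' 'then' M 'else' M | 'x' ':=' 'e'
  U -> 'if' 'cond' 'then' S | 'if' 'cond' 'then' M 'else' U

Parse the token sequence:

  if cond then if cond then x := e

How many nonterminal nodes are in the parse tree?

[S [U if cond then [S [U if cond then [S [M x := e]]]]]]

6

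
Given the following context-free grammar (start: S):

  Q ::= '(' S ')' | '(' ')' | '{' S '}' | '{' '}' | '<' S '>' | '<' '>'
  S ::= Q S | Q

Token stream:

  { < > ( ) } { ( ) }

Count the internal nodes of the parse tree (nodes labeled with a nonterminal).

[S [Q { [S [Q < >] [S [Q ( )]]] }] [S [Q { [S [Q ( )]] }]]]

10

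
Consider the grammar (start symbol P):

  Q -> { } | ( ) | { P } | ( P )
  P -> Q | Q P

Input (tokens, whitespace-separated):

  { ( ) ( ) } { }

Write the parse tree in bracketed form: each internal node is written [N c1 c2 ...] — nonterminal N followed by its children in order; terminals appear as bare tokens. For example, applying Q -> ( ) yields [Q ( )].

P
Q P
{ P } P
{ Q P } P
{ ( ) P } P
{ ( ) Q } P
{ ( ) ( ) } P
{ ( ) ( ) } Q
{ ( ) ( ) } { }

[P [Q { [P [Q ( )] [P [Q ( )]]] }] [P [Q { }]]]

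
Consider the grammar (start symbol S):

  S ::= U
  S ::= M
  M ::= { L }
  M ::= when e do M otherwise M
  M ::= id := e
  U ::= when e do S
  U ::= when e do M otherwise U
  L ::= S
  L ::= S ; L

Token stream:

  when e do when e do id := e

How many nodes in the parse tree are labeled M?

[S [U when e do [S [U when e do [S [M id := e]]]]]]

1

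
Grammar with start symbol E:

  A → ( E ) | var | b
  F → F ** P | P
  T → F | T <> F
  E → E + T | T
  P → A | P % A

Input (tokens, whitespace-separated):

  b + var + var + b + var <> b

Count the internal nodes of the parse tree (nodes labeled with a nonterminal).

29

[E [E [E [E [E [T [F [P [A b]]]]] + [T [F [P [A var]]]]] + [T [F [P [A var]]]]] + [T [F [P [A b]]]]] + [T [T [F [P [A var]]]] <> [F [P [A b]]]]]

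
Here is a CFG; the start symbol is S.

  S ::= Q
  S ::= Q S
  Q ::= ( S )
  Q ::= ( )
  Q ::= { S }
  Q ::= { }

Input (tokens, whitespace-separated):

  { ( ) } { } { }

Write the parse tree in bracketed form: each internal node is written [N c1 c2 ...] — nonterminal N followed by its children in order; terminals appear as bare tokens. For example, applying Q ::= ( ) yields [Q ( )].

S
Q S
{ S } S
{ Q } S
{ ( ) } S
{ ( ) } Q S
{ ( ) } { } S
{ ( ) } { } Q
{ ( ) } { } { }

[S [Q { [S [Q ( )]] }] [S [Q { }] [S [Q { }]]]]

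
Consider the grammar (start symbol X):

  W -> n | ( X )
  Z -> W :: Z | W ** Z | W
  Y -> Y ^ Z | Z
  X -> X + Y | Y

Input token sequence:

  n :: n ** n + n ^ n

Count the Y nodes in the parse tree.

3

[X [X [Y [Z [W n] :: [Z [W n] ** [Z [W n]]]]]] + [Y [Y [Z [W n]]] ^ [Z [W n]]]]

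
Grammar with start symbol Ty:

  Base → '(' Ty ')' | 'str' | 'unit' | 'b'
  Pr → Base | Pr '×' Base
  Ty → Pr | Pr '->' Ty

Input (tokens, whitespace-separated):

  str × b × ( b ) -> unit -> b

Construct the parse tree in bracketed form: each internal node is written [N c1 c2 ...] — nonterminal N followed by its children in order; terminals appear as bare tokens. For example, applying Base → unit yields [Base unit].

Ty
Pr -> Ty
Pr × Base -> Ty
Pr × Base × Base -> Ty
Base × Base × Base -> Ty
str × Base × Base -> Ty
str × b × Base -> Ty
str × b × ( Ty ) -> Ty
str × b × ( Pr ) -> Ty
str × b × ( Base ) -> Ty
str × b × ( b ) -> Ty
str × b × ( b ) -> Pr -> Ty
str × b × ( b ) -> Base -> Ty
str × b × ( b ) -> unit -> Ty
str × b × ( b ) -> unit -> Pr
str × b × ( b ) -> unit -> Base
str × b × ( b ) -> unit -> b

[Ty [Pr [Pr [Pr [Base str]] × [Base b]] × [Base ( [Ty [Pr [Base b]]] )]] -> [Ty [Pr [Base unit]] -> [Ty [Pr [Base b]]]]]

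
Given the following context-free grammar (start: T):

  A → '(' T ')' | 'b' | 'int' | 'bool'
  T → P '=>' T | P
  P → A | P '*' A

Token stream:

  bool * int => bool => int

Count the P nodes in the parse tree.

[T [P [P [A bool]] * [A int]] => [T [P [A bool]] => [T [P [A int]]]]]

4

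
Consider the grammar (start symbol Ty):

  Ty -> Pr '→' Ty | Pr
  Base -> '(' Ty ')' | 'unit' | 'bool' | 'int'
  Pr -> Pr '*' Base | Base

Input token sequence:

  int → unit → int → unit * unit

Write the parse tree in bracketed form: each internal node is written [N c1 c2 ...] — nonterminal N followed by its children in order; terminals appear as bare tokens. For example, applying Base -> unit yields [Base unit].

[Ty [Pr [Base int]] → [Ty [Pr [Base unit]] → [Ty [Pr [Base int]] → [Ty [Pr [Pr [Base unit]] * [Base unit]]]]]]

Ty
Pr → Ty
Base → Ty
int → Ty
int → Pr → Ty
int → Base → Ty
int → unit → Ty
int → unit → Pr → Ty
int → unit → Base → Ty
int → unit → int → Ty
int → unit → int → Pr
int → unit → int → Pr * Base
int → unit → int → Base * Base
int → unit → int → unit * Base
int → unit → int → unit * unit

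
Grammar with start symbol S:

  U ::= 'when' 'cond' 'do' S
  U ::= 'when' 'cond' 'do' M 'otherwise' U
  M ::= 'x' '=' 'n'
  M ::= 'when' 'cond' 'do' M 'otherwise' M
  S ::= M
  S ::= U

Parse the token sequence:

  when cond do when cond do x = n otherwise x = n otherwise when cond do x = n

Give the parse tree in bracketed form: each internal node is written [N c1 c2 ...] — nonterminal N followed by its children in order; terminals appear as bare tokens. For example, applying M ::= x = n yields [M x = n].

S
U
when cond do M otherwise U
when cond do when cond do M otherwise M otherwise U
when cond do when cond do x = n otherwise M otherwise U
when cond do when cond do x = n otherwise x = n otherwise U
when cond do when cond do x = n otherwise x = n otherwise when cond do S
when cond do when cond do x = n otherwise x = n otherwise when cond do M
when cond do when cond do x = n otherwise x = n otherwise when cond do x = n

[S [U when cond do [M when cond do [M x = n] otherwise [M x = n]] otherwise [U when cond do [S [M x = n]]]]]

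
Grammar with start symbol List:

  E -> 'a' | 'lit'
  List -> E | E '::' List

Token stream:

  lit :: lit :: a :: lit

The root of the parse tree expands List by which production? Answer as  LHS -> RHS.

List -> E '::' List

[List [E lit] :: [List [E lit] :: [List [E a] :: [List [E lit]]]]]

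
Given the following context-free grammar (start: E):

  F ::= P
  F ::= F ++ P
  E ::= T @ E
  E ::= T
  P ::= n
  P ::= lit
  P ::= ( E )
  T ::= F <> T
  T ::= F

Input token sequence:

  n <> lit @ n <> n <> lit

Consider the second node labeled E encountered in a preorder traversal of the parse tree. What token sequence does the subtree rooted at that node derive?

[E [T [F [P n]] <> [T [F [P lit]]]] @ [E [T [F [P n]] <> [T [F [P n]] <> [T [F [P lit]]]]]]]

n <> n <> lit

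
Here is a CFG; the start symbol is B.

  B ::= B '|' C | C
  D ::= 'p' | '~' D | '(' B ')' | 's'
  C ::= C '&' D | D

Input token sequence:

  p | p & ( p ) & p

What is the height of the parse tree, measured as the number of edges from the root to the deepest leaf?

[B [B [C [D p]]] | [C [C [C [D p]] & [D ( [B [C [D p]]] )]] & [D p]]]

7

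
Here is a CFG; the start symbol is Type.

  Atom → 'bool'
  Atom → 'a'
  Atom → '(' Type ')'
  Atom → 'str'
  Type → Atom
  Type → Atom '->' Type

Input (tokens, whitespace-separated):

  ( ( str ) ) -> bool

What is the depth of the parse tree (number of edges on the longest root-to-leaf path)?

[Type [Atom ( [Type [Atom ( [Type [Atom str]] )]] )] -> [Type [Atom bool]]]

6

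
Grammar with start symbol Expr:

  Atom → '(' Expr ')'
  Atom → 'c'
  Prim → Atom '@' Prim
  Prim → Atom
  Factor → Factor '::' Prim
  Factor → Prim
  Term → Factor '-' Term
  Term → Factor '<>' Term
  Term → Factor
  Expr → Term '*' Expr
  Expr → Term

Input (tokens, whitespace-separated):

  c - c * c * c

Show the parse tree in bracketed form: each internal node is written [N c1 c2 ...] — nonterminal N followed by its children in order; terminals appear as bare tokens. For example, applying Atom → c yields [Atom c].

Expr
Term * Expr
Factor - Term * Expr
Prim - Term * Expr
Atom - Term * Expr
c - Term * Expr
c - Factor * Expr
c - Prim * Expr
c - Atom * Expr
c - c * Expr
c - c * Term * Expr
c - c * Factor * Expr
c - c * Prim * Expr
c - c * Atom * Expr
c - c * c * Expr
c - c * c * Term
c - c * c * Factor
c - c * c * Prim
c - c * c * Atom
c - c * c * c

[Expr [Term [Factor [Prim [Atom c]]] - [Term [Factor [Prim [Atom c]]]]] * [Expr [Term [Factor [Prim [Atom c]]]] * [Expr [Term [Factor [Prim [Atom c]]]]]]]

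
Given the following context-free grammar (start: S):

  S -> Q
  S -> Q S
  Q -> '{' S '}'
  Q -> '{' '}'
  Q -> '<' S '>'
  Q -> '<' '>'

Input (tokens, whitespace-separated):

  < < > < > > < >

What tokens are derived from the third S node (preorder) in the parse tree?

< >

[S [Q < [S [Q < >] [S [Q < >]]] >] [S [Q < >]]]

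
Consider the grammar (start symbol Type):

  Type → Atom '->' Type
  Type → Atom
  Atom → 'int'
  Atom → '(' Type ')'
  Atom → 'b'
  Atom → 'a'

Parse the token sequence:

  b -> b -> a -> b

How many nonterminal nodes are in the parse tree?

8

[Type [Atom b] -> [Type [Atom b] -> [Type [Atom a] -> [Type [Atom b]]]]]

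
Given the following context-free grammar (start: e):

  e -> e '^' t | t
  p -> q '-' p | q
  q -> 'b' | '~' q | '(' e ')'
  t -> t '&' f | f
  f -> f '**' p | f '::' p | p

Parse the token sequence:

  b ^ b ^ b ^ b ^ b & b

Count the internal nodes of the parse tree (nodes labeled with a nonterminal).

[e [e [e [e [e [t [f [p [q b]]]]] ^ [t [f [p [q b]]]]] ^ [t [f [p [q b]]]]] ^ [t [f [p [q b]]]]] ^ [t [t [f [p [q b]]]] & [f [p [q b]]]]]

29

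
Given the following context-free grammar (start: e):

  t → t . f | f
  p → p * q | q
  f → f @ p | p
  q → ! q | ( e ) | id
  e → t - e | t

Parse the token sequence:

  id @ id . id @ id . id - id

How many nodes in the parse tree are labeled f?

[e [t [t [t [f [f [p [q id]]] @ [p [q id]]]] . [f [f [p [q id]]] @ [p [q id]]]] . [f [p [q id]]]] - [e [t [f [p [q id]]]]]]

6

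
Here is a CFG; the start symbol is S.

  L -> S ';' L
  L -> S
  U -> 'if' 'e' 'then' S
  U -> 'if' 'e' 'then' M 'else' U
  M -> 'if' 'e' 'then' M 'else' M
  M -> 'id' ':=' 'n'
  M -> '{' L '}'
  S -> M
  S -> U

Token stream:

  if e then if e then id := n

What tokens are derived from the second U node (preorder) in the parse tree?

if e then id := n

[S [U if e then [S [U if e then [S [M id := n]]]]]]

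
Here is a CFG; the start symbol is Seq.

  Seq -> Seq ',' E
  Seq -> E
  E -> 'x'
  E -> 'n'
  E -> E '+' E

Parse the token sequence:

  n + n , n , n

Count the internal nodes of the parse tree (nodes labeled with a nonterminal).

8

[Seq [Seq [Seq [E [E n] + [E n]]] , [E n]] , [E n]]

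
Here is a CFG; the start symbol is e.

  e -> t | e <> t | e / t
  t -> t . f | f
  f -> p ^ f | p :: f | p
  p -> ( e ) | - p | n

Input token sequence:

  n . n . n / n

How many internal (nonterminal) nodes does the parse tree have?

[e [e [t [t [t [f [p n]]] . [f [p n]]] . [f [p n]]]] / [t [f [p n]]]]

14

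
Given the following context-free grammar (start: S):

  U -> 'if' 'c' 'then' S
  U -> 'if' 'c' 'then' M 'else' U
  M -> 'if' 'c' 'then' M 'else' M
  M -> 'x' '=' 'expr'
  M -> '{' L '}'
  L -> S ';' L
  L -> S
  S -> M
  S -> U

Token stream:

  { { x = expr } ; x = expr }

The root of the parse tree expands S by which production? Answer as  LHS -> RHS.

S -> M

[S [M { [L [S [M { [L [S [M x = expr]]] }]] ; [L [S [M x = expr]]]] }]]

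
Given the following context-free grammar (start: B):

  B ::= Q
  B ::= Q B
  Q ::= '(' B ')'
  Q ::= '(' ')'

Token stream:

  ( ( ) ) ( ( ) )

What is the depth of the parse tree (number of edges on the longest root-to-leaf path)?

5

[B [Q ( [B [Q ( )]] )] [B [Q ( [B [Q ( )]] )]]]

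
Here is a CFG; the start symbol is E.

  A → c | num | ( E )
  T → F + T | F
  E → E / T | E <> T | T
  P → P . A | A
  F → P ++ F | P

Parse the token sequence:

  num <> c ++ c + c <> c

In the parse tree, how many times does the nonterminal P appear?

5

[E [E [E [T [F [P [A num]]]]] <> [T [F [P [A c]] ++ [F [P [A c]]]] + [T [F [P [A c]]]]]] <> [T [F [P [A c]]]]]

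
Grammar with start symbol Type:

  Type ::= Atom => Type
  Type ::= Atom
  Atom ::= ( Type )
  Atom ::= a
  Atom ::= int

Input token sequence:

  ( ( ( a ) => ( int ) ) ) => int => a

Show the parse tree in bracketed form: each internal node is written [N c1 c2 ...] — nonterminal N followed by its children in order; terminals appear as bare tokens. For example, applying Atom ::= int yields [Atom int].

[Type [Atom ( [Type [Atom ( [Type [Atom ( [Type [Atom a]] )] => [Type [Atom ( [Type [Atom int]] )]]] )]] )] => [Type [Atom int] => [Type [Atom a]]]]

Type
Atom => Type
( Type ) => Type
( Atom ) => Type
( ( Type ) ) => Type
( ( Atom => Type ) ) => Type
( ( ( Type ) => Type ) ) => Type
( ( ( Atom ) => Type ) ) => Type
( ( ( a ) => Type ) ) => Type
( ( ( a ) => Atom ) ) => Type
( ( ( a ) => ( Type ) ) ) => Type
( ( ( a ) => ( Atom ) ) ) => Type
( ( ( a ) => ( int ) ) ) => Type
( ( ( a ) => ( int ) ) ) => Atom => Type
( ( ( a ) => ( int ) ) ) => int => Type
( ( ( a ) => ( int ) ) ) => int => Atom
( ( ( a ) => ( int ) ) ) => int => a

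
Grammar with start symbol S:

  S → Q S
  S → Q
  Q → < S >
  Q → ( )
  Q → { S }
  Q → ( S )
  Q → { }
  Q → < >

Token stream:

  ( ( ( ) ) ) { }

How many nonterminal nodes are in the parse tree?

8

[S [Q ( [S [Q ( [S [Q ( )]] )]] )] [S [Q { }]]]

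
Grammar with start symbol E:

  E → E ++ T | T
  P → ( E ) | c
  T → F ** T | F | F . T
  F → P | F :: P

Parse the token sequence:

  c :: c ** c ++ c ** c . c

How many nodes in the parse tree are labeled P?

[E [E [T [F [F [P c]] :: [P c]] ** [T [F [P c]]]]] ++ [T [F [P c]] ** [T [F [P c]] . [T [F [P c]]]]]]

6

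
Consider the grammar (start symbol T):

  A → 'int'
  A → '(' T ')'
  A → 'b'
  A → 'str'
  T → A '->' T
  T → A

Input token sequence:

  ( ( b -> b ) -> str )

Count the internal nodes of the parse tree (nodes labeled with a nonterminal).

[T [A ( [T [A ( [T [A b] -> [T [A b]]] )] -> [T [A str]]] )]]

10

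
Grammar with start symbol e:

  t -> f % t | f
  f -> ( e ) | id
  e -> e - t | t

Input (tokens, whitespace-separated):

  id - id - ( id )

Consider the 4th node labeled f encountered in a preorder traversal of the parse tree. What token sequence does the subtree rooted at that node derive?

[e [e [e [t [f id]]] - [t [f id]]] - [t [f ( [e [t [f id]]] )]]]

id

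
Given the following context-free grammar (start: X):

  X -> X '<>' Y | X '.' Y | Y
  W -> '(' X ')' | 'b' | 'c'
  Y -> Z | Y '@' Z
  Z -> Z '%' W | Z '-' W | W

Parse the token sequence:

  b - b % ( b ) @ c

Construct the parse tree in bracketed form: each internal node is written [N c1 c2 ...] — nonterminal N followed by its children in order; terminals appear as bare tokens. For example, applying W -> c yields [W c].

[X [Y [Y [Z [Z [Z [W b]] - [W b]] % [W ( [X [Y [Z [W b]]]] )]]] @ [Z [W c]]]]

X
Y
Y @ Z
Z @ Z
Z % W @ Z
Z - W % W @ Z
W - W % W @ Z
b - W % W @ Z
b - b % W @ Z
b - b % ( X ) @ Z
b - b % ( Y ) @ Z
b - b % ( Z ) @ Z
b - b % ( W ) @ Z
b - b % ( b ) @ Z
b - b % ( b ) @ W
b - b % ( b ) @ c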